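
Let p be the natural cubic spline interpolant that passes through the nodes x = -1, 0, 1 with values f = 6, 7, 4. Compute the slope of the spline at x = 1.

-4

With σ_i denoting the second derivative at x_i, h_i = 1, 1, and Δ_i = (y_(i+1) − y_i)/h_i = 1, -3:
  1·σ_0 + 4·σ_1 + 1·σ_2 = 6(Δ_1 - Δ_0) = -24
Natural end conditions: σ_0 = σ_2 = 0.
Solving the tridiagonal system: σ_0 = 0, σ_1 = -6, σ_2 = 0.
On [0, 1], p'(x) = b_1 + 2c_1·x + 3d_1·x² with b_1 = Δ_1 - h_1(2σ_1 + σ_2)/6 = -1, c_1 = σ_1/2 = -3, d_1 = (σ_2 - σ_1)/(6h_1) = 1. So p'(1) = -4.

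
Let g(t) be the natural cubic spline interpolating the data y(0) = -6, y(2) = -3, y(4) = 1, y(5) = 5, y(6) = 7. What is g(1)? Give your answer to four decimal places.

-4.4241

With σ_i denoting the second derivative at x_i, h_i = 2, 2, 1, 1, and Δ_i = (y_(i+1) − y_i)/h_i = 3/2, 2, 4, 2:
  2·σ_0 + 8·σ_1 + 2·σ_2 = 6(Δ_1 - Δ_0) = 3
  2·σ_1 + 6·σ_2 + 1·σ_3 = 6(Δ_2 - Δ_1) = 12
  1·σ_2 + 4·σ_3 + 1·σ_4 = 6(Δ_3 - Δ_2) = -12
Natural end conditions: σ_0 = σ_4 = 0.
Hence σ_0 = 0, σ_1 = -17/56, σ_2 = 19/7, σ_3 = -103/28, σ_4 = 0.
On [0, 2], g(t) = -6 + 269/168·t + 0·t² - 17/672·t³.
With t = 1: g(1) = -991/224.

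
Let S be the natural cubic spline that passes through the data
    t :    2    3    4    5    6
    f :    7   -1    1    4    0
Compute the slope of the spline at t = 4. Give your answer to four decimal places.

4.6250

Let M_i = S''(x_i). Step sizes h_i = 1, 1, 1, 1; slopes of the chords Δ_i = (y_(i+1) - y_i)/h_i = -8, 2, 3, -4.
  1·M_0 + 4·M_1 + 1·M_2 = 6(Δ_1 - Δ_0) = 60
  1·M_1 + 4·M_2 + 1·M_3 = 6(Δ_2 - Δ_1) = 6
  1·M_2 + 4·M_3 + 1·M_4 = 6(Δ_3 - Δ_2) = -42
Natural end conditions: M_0 = M_4 = 0.
Hence M_0 = 0, M_1 = 417/28, M_2 = 3/7, M_3 = -297/28, M_4 = 0.
On [4, 5], S'(t) = b_2 + 2c_2·(t - 4) + 3d_2·(t - 4)² with b_2 = Δ_2 - h_2(2M_2 + M_3)/6 = 37/8, c_2 = M_2/2 = 3/14, d_2 = (M_3 - M_2)/(6h_2) = -103/56. So S'(4) = 37/8.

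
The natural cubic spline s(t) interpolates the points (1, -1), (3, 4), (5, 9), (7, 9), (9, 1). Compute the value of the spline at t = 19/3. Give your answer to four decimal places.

Put M_i = s'' at the i-th knot. Here h = (2, 2, 2, 2) and Δ = (5/2, 5/2, 0, -4), so the interior equations h_(i-1)·M_(i-1) + 2(h_(i-1)+h_i)·M_i + h_i·M_(i+1) = 6(Δ_i − Δ_(i-1)) read
  2·M_0 + 8·M_1 + 2·M_2 = 6(Δ_1 - Δ_0) = 0
  2·M_1 + 8·M_2 + 2·M_3 = 6(Δ_2 - Δ_1) = -15
  2·M_2 + 8·M_3 + 2·M_4 = 6(Δ_3 - Δ_2) = -24
Natural end conditions: M_0 = M_4 = 0.
Solving: M_0 = 0, M_1 = 9/28, M_2 = -9/7, M_3 = -75/28, M_4 = 0.
On [5, 7], s(t) = 9 + 7/4·(t - 5) - 9/14·(t - 5)² - 13/112·(t - 5)³.
With (t - 5) = 4/3: s(19/3) = 1874/189.

9.9153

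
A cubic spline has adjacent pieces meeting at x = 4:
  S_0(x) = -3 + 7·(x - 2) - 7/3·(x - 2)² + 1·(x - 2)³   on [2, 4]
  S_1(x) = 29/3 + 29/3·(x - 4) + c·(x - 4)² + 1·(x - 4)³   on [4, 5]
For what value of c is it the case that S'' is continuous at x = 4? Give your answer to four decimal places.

3.6667

S_0''(x) = -14/3 + 6·(x - 2), so S_0''(4) = 22/3. On the right, S_1''(4) = 2c, so c = 11/3.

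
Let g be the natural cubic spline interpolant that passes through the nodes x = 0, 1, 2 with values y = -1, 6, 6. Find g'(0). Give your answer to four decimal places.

With m_i denoting the second derivative at x_i, h_i = 1, 1, and Δ_i = (y_(i+1) − y_i)/h_i = 7, 0:
  1·m_0 + 4·m_1 + 1·m_2 = 6(Δ_1 - Δ_0) = -42
Natural end conditions: m_0 = m_2 = 0.
Forward elimination and back-substitution give m_0 = 0, m_1 = -21/2, m_2 = 0.
On [0, 1], g'(x) = b_0 + 2c_0·x + 3d_0·x² with b_0 = Δ_0 - h_0(2m_0 + m_1)/6 = 35/4, c_0 = m_0/2 = 0, d_0 = (m_1 - m_0)/(6h_0) = -7/4. So g'(0) = 35/4.

8.7500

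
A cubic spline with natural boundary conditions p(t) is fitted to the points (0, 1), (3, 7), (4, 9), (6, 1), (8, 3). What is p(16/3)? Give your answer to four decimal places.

Let M_i = p''(x_i). Step sizes h_i = 3, 1, 2, 2; slopes of the chords Δ_i = (y_(i+1) - y_i)/h_i = 2, 2, -4, 1.
  3·M_0 + 8·M_1 + 1·M_2 = 6(Δ_1 - Δ_0) = 0
  1·M_1 + 6·M_2 + 2·M_3 = 6(Δ_2 - Δ_1) = -36
  2·M_2 + 8·M_3 + 2·M_4 = 6(Δ_3 - Δ_2) = 30
Natural end conditions: M_0 = M_4 = 0.
Forward elimination and back-substitution give M_0 = 0, M_1 = 87/86, M_2 = -348/43, M_3 = 993/172, M_4 = 0.
On [4, 6], p(t) = 9 - 91/172·(t - 4) - 174/43·(t - 4)² + 795/688·(t - 4)³.
With (t - 4) = 4/3: p(16/3) = 1486/387.

3.8398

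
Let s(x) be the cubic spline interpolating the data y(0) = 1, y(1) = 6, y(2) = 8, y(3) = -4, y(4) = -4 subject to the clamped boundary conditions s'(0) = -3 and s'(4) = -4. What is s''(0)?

26

Let M_i = s''(x_i). Step sizes h_i = 1, 1, 1, 1; slopes of the chords Δ_i = (y_(i+1) - y_i)/h_i = 5, 2, -12, 0.
  1·M_0 + 4·M_1 + 1·M_2 = 6(Δ_1 - Δ_0) = -18
  1·M_1 + 4·M_2 + 1·M_3 = 6(Δ_2 - Δ_1) = -84
  1·M_2 + 4·M_3 + 1·M_4 = 6(Δ_3 - Δ_2) = 72
Clamped end conditions give two more equations: 2h_0·M_0 + h_0·M_1 = 6(Δ_0 - s'(0)) = 48 and h_3·M_3 + 2h_3·M_4 = 6(s'(4) - Δ_3) = -24.
Forward elimination and back-substitution give M_0 = 26, M_1 = -4, M_2 = -28, M_3 = 32, M_4 = -28.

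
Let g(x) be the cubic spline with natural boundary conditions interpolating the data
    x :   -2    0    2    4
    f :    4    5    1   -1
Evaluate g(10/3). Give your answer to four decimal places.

-0.5901

Let M_i = g''(x_i). Step sizes h_i = 2, 2, 2; slopes of the chords Δ_i = (y_(i+1) - y_i)/h_i = 1/2, -2, -1.
  2·M_0 + 8·M_1 + 2·M_2 = 6(Δ_1 - Δ_0) = -15
  2·M_1 + 8·M_2 + 2·M_3 = 6(Δ_2 - Δ_1) = 6
Natural end conditions: M_0 = M_3 = 0.
Hence M_0 = 0, M_1 = -11/5, M_2 = 13/10, M_3 = 0.
On [2, 4], g(x) = 1 - 28/15·(x - 2) + 13/20·(x - 2)² - 13/120·(x - 2)³.
With (x - 2) = 4/3: g(10/3) = -239/405.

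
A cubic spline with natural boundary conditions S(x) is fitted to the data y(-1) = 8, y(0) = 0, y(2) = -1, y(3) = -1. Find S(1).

Put σ_i = S'' at the i-th knot. Here h = (1, 2, 1) and Δ = (-8, -1/2, 0), so the interior equations h_(i-1)·σ_(i-1) + 2(h_(i-1)+h_i)·σ_i + h_i·σ_(i+1) = 6(Δ_i − Δ_(i-1)) read
  1·σ_0 + 6·σ_1 + 2·σ_2 = 6(Δ_1 - Δ_0) = 45
  2·σ_1 + 6·σ_2 + 1·σ_3 = 6(Δ_2 - Δ_1) = 3
Natural end conditions: σ_0 = σ_3 = 0.
Forward elimination and back-substitution give σ_0 = 0, σ_1 = 33/4, σ_2 = -9/4, σ_3 = 0.
On [0, 2], S(x) = 0 - 21/4·x + 33/8·x² - 7/8·x³.
With x = 1: S(1) = -2.

-2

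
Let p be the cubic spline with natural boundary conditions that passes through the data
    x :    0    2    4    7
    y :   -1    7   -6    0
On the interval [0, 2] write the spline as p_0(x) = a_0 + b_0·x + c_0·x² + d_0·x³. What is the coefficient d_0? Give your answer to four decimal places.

Let M_i = p''(x_i). Step sizes h_i = 2, 2, 3; slopes of the chords Δ_i = (y_(i+1) - y_i)/h_i = 4, -13/2, 2.
  2·M_0 + 8·M_1 + 2·M_2 = 6(Δ_1 - Δ_0) = -63
  2·M_1 + 10·M_2 + 3·M_3 = 6(Δ_2 - Δ_1) = 51
Natural end conditions: M_0 = M_3 = 0.
Solving the tridiagonal system: M_0 = 0, M_1 = -183/19, M_2 = 267/38, M_3 = 0.
On [0, 2], with p_0(x) = a_0 + b_0·x + c_0·x² + d_0·x³: c_0 = M_0/2 = 0, d_0 = (M_1 - M_0)/(6h_0) = -61/76, b_0 = Δ_0 - h_0(2M_0 + M_1)/6 = 137/19.

-0.8026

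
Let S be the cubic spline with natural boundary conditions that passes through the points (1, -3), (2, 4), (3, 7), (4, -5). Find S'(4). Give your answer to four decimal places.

-15.7333

With M_i denoting the second derivative at x_i, h_i = 1, 1, 1, and Δ_i = (y_(i+1) − y_i)/h_i = 7, 3, -12:
  1·M_0 + 4·M_1 + 1·M_2 = 6(Δ_1 - Δ_0) = -24
  1·M_1 + 4·M_2 + 1·M_3 = 6(Δ_2 - Δ_1) = -90
Natural end conditions: M_0 = M_3 = 0.
Solving: M_0 = 0, M_1 = -2/5, M_2 = -112/5, M_3 = 0.
On [3, 4], S'(x) = b_2 + 2c_2·(x - 3) + 3d_2·(x - 3)² with b_2 = Δ_2 - h_2(2M_2 + M_3)/6 = -68/15, c_2 = M_2/2 = -56/5, d_2 = (M_3 - M_2)/(6h_2) = 56/15. So S'(4) = -236/15.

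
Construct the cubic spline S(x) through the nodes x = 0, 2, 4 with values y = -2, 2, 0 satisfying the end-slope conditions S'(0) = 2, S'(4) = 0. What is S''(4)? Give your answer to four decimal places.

3.2500

Let M_i = S''(x_i). Step sizes h_i = 2, 2; slopes of the chords Δ_i = (y_(i+1) - y_i)/h_i = 2, -1.
  2·M_0 + 8·M_1 + 2·M_2 = 6(Δ_1 - Δ_0) = -18
Clamped end conditions give two more equations: 2h_0·M_0 + h_0·M_1 = 6(Δ_0 - S'(0)) = 0 and h_1·M_1 + 2h_1·M_2 = 6(S'(4) - Δ_1) = 6.
Solving the tridiagonal system: M_0 = 7/4, M_1 = -7/2, M_2 = 13/4.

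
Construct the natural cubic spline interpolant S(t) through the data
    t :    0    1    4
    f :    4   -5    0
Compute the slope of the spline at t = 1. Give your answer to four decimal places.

-6.3333

Write m_i for S''(x_i). With h_i = 1, 3 and divided differences Δ_i = -9, 5/3, the continuity of S' gives the tridiagonal system
  1·m_0 + 8·m_1 + 3·m_2 = 6(Δ_1 - Δ_0) = 64
Natural end conditions: m_0 = m_2 = 0.
Solving: m_0 = 0, m_1 = 8, m_2 = 0.
On [1, 4], S'(t) = b_1 + 2c_1·(t - 1) + 3d_1·(t - 1)² with b_1 = Δ_1 - h_1(2m_1 + m_2)/6 = -19/3, c_1 = m_1/2 = 4, d_1 = (m_2 - m_1)/(6h_1) = -4/9. So S'(1) = -19/3.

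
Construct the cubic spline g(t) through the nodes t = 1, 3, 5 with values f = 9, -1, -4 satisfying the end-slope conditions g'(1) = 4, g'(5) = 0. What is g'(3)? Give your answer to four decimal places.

Put m_i = g'' at the i-th knot. Here h = (2, 2) and Δ = (-5, -3/2), so the interior equations h_(i-1)·m_(i-1) + 2(h_(i-1)+h_i)·m_i + h_i·m_(i+1) = 6(Δ_i − Δ_(i-1)) read
  2·m_0 + 8·m_1 + 2·m_2 = 6(Δ_1 - Δ_0) = 21
Clamped end conditions give two more equations: 2h_0·m_0 + h_0·m_1 = 6(Δ_0 - g'(1)) = -54 and h_1·m_1 + 2h_1·m_2 = 6(g'(5) - Δ_1) = 9.
Hence m_0 = -137/8, m_1 = 29/4, m_2 = -11/8.
On [3, 5], g'(t) = b_1 + 2c_1·(t - 3) + 3d_1·(t - 3)² with b_1 = Δ_1 - h_1(2m_1 + m_2)/6 = -47/8, c_1 = m_1/2 = 29/8, d_1 = (m_2 - m_1)/(6h_1) = -23/32. So g'(3) = -47/8.

-5.8750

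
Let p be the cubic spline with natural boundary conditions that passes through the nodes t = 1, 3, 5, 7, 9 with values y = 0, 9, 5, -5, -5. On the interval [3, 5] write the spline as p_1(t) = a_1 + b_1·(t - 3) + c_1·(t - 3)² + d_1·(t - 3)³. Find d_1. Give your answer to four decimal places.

0.1719

With M_i denoting the second derivative at x_i, h_i = 2, 2, 2, 2, and Δ_i = (y_(i+1) − y_i)/h_i = 9/2, -2, -5, 0:
  2·M_0 + 8·M_1 + 2·M_2 = 6(Δ_1 - Δ_0) = -39
  2·M_1 + 8·M_2 + 2·M_3 = 6(Δ_2 - Δ_1) = -18
  2·M_2 + 8·M_3 + 2·M_4 = 6(Δ_3 - Δ_2) = 30
Natural end conditions: M_0 = M_4 = 0.
Hence M_0 = 0, M_1 = -69/16, M_2 = -9/4, M_3 = 69/16, M_4 = 0.
On [3, 5], with p_1(t) = a_1 + b_1·(t - 3) + c_1·(t - 3)² + d_1·(t - 3)³: c_1 = M_1/2 = -69/32, d_1 = (M_2 - M_1)/(6h_1) = 11/64, b_1 = Δ_1 - h_1(2M_1 + M_2)/6 = 13/8.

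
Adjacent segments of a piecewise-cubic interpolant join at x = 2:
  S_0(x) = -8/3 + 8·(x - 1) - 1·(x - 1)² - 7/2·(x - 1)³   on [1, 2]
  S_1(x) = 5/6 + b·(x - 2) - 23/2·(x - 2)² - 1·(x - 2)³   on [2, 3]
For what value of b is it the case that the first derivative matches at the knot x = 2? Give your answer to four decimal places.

S_0'(x) = 8 - 2·(x - 1) - 21/2·(x - 1)², so S_0'(2) = -9/2. On the right, S_1'(2) = b, so b = -9/2.

-4.5000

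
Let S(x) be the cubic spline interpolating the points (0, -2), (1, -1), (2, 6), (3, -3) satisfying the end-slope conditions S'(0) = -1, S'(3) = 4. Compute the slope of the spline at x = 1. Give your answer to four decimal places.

Let σ_i = S''(x_i). Step sizes h_i = 1, 1, 1; slopes of the chords Δ_i = (y_(i+1) - y_i)/h_i = 1, 7, -9.
  1·σ_0 + 4·σ_1 + 1·σ_2 = 6(Δ_1 - Δ_0) = 36
  1·σ_1 + 4·σ_2 + 1·σ_3 = 6(Δ_2 - Δ_1) = -96
Clamped end conditions give two more equations: 2h_0·σ_0 + h_0·σ_1 = 6(Δ_0 - S'(0)) = 12 and h_2·σ_2 + 2h_2·σ_3 = 6(S'(3) - Δ_2) = 78.
Hence σ_0 = -14/3, σ_1 = 64/3, σ_2 = -134/3, σ_3 = 184/3.
On [1, 2], S'(x) = b_1 + 2c_1·(x - 1) + 3d_1·(x - 1)² with b_1 = Δ_1 - h_1(2σ_1 + σ_2)/6 = 22/3, c_1 = σ_1/2 = 32/3, d_1 = (σ_2 - σ_1)/(6h_1) = -11. So S'(1) = 22/3.

7.3333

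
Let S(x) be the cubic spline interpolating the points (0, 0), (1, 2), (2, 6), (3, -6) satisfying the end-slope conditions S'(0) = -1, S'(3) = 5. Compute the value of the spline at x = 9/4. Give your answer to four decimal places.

2.6250

Put m_i = S'' at the i-th knot. Here h = (1, 1, 1) and Δ = (2, 4, -12), so the interior equations h_(i-1)·m_(i-1) + 2(h_(i-1)+h_i)·m_i + h_i·m_(i+1) = 6(Δ_i − Δ_(i-1)) read
  1·m_0 + 4·m_1 + 1·m_2 = 6(Δ_1 - Δ_0) = 12
  1·m_1 + 4·m_2 + 1·m_3 = 6(Δ_2 - Δ_1) = -96
Clamped end conditions give two more equations: 2h_0·m_0 + h_0·m_1 = 6(Δ_0 - S'(0)) = 18 and h_2·m_2 + 2h_2·m_3 = 6(S'(3) - Δ_2) = 102.
Solving the tridiagonal system: m_0 = 2, m_1 = 14, m_2 = -46, m_3 = 74.
On [2, 3], S(x) = 6 - 9·(x - 2) - 23·(x - 2)² + 20·(x - 2)³.
With (x - 2) = 1/4: S(9/4) = 21/8.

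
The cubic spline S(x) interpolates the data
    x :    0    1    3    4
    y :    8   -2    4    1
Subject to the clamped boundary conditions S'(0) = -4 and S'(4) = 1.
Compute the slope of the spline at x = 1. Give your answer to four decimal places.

Let M_i = S''(x_i). Step sizes h_i = 1, 2, 1; slopes of the chords Δ_i = (y_(i+1) - y_i)/h_i = -10, 3, -3.
  1·M_0 + 6·M_1 + 2·M_2 = 6(Δ_1 - Δ_0) = 78
  2·M_1 + 6·M_2 + 1·M_3 = 6(Δ_2 - Δ_1) = -36
Clamped end conditions give two more equations: 2h_0·M_0 + h_0·M_1 = 6(Δ_0 - S'(0)) = -36 and h_2·M_2 + 2h_2·M_3 = 6(S'(4) - Δ_2) = 24.
Hence M_0 = -1046/35, M_1 = 832/35, M_2 = -608/35, M_3 = 724/35.
On [1, 3], S'(x) = b_1 + 2c_1·(x - 1) + 3d_1·(x - 1)² with b_1 = Δ_1 - h_1(2M_1 + M_2)/6 = -247/35, c_1 = M_1/2 = 416/35, d_1 = (M_2 - M_1)/(6h_1) = -24/7. So S'(1) = -247/35.

-7.0571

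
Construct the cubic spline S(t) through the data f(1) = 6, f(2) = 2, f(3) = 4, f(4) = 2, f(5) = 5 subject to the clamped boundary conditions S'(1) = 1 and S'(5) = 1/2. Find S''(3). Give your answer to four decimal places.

-14.3750

Let σ_i = S''(x_i). Step sizes h_i = 1, 1, 1, 1; slopes of the chords Δ_i = (y_(i+1) - y_i)/h_i = -4, 2, -2, 3.
  1·σ_0 + 4·σ_1 + 1·σ_2 = 6(Δ_1 - Δ_0) = 36
  1·σ_1 + 4·σ_2 + 1·σ_3 = 6(Δ_2 - Δ_1) = -24
  1·σ_2 + 4·σ_3 + 1·σ_4 = 6(Δ_3 - Δ_2) = 30
Clamped end conditions give two more equations: 2h_0·σ_0 + h_0·σ_1 = 6(Δ_0 - S'(1)) = -30 and h_3·σ_3 + 2h_3·σ_4 = 6(S'(5) - Δ_3) = -15.
Hence σ_0 = -1363/56, σ_1 = 523/28, σ_2 = -115/8, σ_3 = 415/28, σ_4 = -835/56.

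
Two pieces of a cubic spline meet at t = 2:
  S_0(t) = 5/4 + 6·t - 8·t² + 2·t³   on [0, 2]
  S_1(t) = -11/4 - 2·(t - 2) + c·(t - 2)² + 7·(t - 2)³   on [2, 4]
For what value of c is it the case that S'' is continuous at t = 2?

4

S_0''(t) = -16 + 12·t, so S_0''(2) = 8. On the right, S_1''(2) = 2c, so c = 4.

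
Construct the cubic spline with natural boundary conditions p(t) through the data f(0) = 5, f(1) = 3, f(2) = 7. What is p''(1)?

9

Put M_i = p'' at the i-th knot. Here h = (1, 1) and Δ = (-2, 4), so the interior equations h_(i-1)·M_(i-1) + 2(h_(i-1)+h_i)·M_i + h_i·M_(i+1) = 6(Δ_i − Δ_(i-1)) read
  1·M_0 + 4·M_1 + 1·M_2 = 6(Δ_1 - Δ_0) = 36
Natural end conditions: M_0 = M_2 = 0.
Solving: M_0 = 0, M_1 = 9, M_2 = 0.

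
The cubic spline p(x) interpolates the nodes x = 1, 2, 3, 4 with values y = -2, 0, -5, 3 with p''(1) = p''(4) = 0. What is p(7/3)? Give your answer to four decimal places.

-1.8198

Put M_i = p'' at the i-th knot. Here h = (1, 1, 1) and Δ = (2, -5, 8), so the interior equations h_(i-1)·M_(i-1) + 2(h_(i-1)+h_i)·M_i + h_i·M_(i+1) = 6(Δ_i − Δ_(i-1)) read
  1·M_0 + 4·M_1 + 1·M_2 = 6(Δ_1 - Δ_0) = -42
  1·M_1 + 4·M_2 + 1·M_3 = 6(Δ_2 - Δ_1) = 78
Natural end conditions: M_0 = M_3 = 0.
Forward elimination and back-substitution give M_0 = 0, M_1 = -82/5, M_2 = 118/5, M_3 = 0.
On [2, 3], p(x) = 0 - 52/15·(x - 2) - 41/5·(x - 2)² + 20/3·(x - 2)³.
With (x - 2) = 1/3: p(7/3) = -737/405.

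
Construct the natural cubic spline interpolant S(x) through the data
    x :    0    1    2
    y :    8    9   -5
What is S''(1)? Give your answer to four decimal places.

-22.5000

With M_i denoting the second derivative at x_i, h_i = 1, 1, and Δ_i = (y_(i+1) − y_i)/h_i = 1, -14:
  1·M_0 + 4·M_1 + 1·M_2 = 6(Δ_1 - Δ_0) = -90
Natural end conditions: M_0 = M_2 = 0.
Solving the tridiagonal system: M_0 = 0, M_1 = -45/2, M_2 = 0.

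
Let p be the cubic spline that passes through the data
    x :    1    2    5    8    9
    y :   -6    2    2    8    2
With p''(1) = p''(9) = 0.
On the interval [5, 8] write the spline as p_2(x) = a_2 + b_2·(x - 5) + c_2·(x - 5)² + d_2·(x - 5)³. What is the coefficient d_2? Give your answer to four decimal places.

-0.7094

Let M_i = p''(x_i). Step sizes h_i = 1, 3, 3, 1; slopes of the chords Δ_i = (y_(i+1) - y_i)/h_i = 8, 0, 2, -6.
  1·M_0 + 8·M_1 + 3·M_2 = 6(Δ_1 - Δ_0) = -48
  3·M_1 + 12·M_2 + 3·M_3 = 6(Δ_2 - Δ_1) = 12
  3·M_2 + 8·M_3 + 1·M_4 = 6(Δ_3 - Δ_2) = -48
Natural end conditions: M_0 = M_4 = 0.
Solving the tridiagonal system: M_0 = 0, M_1 = -102/13, M_2 = 64/13, M_3 = -102/13, M_4 = 0.
On [5, 8], with p_2(x) = a_2 + b_2·(x - 5) + c_2·(x - 5)² + d_2·(x - 5)³: c_2 = M_2/2 = 32/13, d_2 = (M_3 - M_2)/(6h_2) = -83/117, b_2 = Δ_2 - h_2(2M_2 + M_3)/6 = 1.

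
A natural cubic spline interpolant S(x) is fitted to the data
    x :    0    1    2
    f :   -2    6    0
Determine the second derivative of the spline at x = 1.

Write m_i for S''(x_i). With h_i = 1, 1 and divided differences Δ_i = 8, -6, the continuity of S' gives the tridiagonal system
  1·m_0 + 4·m_1 + 1·m_2 = 6(Δ_1 - Δ_0) = -84
Natural end conditions: m_0 = m_2 = 0.
Forward elimination and back-substitution give m_0 = 0, m_1 = -21, m_2 = 0.

-21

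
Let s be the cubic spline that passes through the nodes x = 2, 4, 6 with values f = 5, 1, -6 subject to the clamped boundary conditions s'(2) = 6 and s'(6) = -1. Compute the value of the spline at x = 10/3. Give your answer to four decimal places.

Write M_i for s''(x_i). With h_i = 2, 2 and divided differences Δ_i = -2, -7/2, the continuity of s' gives the tridiagonal system
  2·M_0 + 8·M_1 + 2·M_2 = 6(Δ_1 - Δ_0) = -9
Clamped end conditions give two more equations: 2h_0·M_0 + h_0·M_1 = 6(Δ_0 - s'(2)) = -48 and h_1·M_1 + 2h_1·M_2 = 6(s'(6) - Δ_1) = 15.
Forward elimination and back-substitution give M_0 = -101/8, M_1 = 5/4, M_2 = 25/8.
On [2, 4], s(x) = 5 + 6·(x - 2) - 101/16·(x - 2)² + 37/32·(x - 2)³.
With (x - 2) = 4/3: s(10/3) = 122/27.

4.5185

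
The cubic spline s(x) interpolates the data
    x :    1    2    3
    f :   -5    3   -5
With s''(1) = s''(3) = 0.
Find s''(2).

-24

Put M_i = s'' at the i-th knot. Here h = (1, 1) and Δ = (8, -8), so the interior equations h_(i-1)·M_(i-1) + 2(h_(i-1)+h_i)·M_i + h_i·M_(i+1) = 6(Δ_i − Δ_(i-1)) read
  1·M_0 + 4·M_1 + 1·M_2 = 6(Δ_1 - Δ_0) = -96
Natural end conditions: M_0 = M_2 = 0.
Solving the tridiagonal system: M_0 = 0, M_1 = -24, M_2 = 0.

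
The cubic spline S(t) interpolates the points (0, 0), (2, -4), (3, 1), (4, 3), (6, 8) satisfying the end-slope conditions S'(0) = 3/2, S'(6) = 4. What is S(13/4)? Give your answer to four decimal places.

Put M_i = S'' at the i-th knot. Here h = (2, 1, 1, 2) and Δ = (-2, 5, 2, 5/2), so the interior equations h_(i-1)·M_(i-1) + 2(h_(i-1)+h_i)·M_i + h_i·M_(i+1) = 6(Δ_i − Δ_(i-1)) read
  2·M_0 + 6·M_1 + 1·M_2 = 6(Δ_1 - Δ_0) = 42
  1·M_1 + 4·M_2 + 1·M_3 = 6(Δ_2 - Δ_1) = -18
  1·M_2 + 6·M_3 + 2·M_4 = 6(Δ_3 - Δ_2) = 3
Clamped end conditions give two more equations: 2h_0·M_0 + h_0·M_1 = 6(Δ_0 - S'(0)) = -21 and h_3·M_3 + 2h_3·M_4 = 6(S'(6) - Δ_3) = 9.
Forward elimination and back-substitution give M_0 = -677/60, M_1 = 181/15, M_2 = -47/6, M_3 = 19/15, M_4 = 97/60.
On [3, 4], S(t) = 1 + 22/5·(t - 3) - 47/12·(t - 3)² + 91/60·(t - 3)³.
With (t - 3) = 1/4: S(13/4) = 481/256.

1.8789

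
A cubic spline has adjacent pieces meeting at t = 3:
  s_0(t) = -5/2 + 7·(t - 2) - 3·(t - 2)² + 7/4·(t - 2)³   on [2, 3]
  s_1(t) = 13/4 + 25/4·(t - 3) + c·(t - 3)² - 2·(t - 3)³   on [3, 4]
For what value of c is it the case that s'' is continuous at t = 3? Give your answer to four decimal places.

s_0''(t) = -6 + 21/2·(t - 2), so s_0''(3) = 9/2. On the right, s_1''(3) = 2c, so c = 9/4.

2.2500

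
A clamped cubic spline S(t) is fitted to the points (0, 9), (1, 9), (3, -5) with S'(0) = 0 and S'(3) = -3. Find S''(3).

12

With M_i denoting the second derivative at x_i, h_i = 1, 2, and Δ_i = (y_(i+1) − y_i)/h_i = 0, -7:
  1·M_0 + 6·M_1 + 2·M_2 = 6(Δ_1 - Δ_0) = -42
Clamped end conditions give two more equations: 2h_0·M_0 + h_0·M_1 = 6(Δ_0 - S'(0)) = 0 and h_1·M_1 + 2h_1·M_2 = 6(S'(3) - Δ_1) = 24.
Forward elimination and back-substitution give M_0 = 6, M_1 = -12, M_2 = 12.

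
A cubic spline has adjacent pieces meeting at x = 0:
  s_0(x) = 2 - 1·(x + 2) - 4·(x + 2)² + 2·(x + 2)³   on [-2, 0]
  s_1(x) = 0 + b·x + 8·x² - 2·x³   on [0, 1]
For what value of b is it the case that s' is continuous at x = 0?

s_0'(x) = -1 - 8·(x + 2) + 6·(x + 2)², so s_0'(0) = 7. On the right, s_1'(0) = b, so b = 7.

7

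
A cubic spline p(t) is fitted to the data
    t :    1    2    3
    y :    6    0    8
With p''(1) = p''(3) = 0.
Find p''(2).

21

Write M_i for p''(x_i). With h_i = 1, 1 and divided differences Δ_i = -6, 8, the continuity of p' gives the tridiagonal system
  1·M_0 + 4·M_1 + 1·M_2 = 6(Δ_1 - Δ_0) = 84
Natural end conditions: M_0 = M_2 = 0.
Forward elimination and back-substitution give M_0 = 0, M_1 = 21, M_2 = 0.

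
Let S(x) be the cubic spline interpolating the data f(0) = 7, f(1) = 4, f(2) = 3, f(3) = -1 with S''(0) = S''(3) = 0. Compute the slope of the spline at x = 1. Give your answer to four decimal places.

Put M_i = S'' at the i-th knot. Here h = (1, 1, 1) and Δ = (-3, -1, -4), so the interior equations h_(i-1)·M_(i-1) + 2(h_(i-1)+h_i)·M_i + h_i·M_(i+1) = 6(Δ_i − Δ_(i-1)) read
  1·M_0 + 4·M_1 + 1·M_2 = 6(Δ_1 - Δ_0) = 12
  1·M_1 + 4·M_2 + 1·M_3 = 6(Δ_2 - Δ_1) = -18
Natural end conditions: M_0 = M_3 = 0.
Solving the tridiagonal system: M_0 = 0, M_1 = 22/5, M_2 = -28/5, M_3 = 0.
On [1, 2], S'(x) = b_1 + 2c_1·(x - 1) + 3d_1·(x - 1)² with b_1 = Δ_1 - h_1(2M_1 + M_2)/6 = -23/15, c_1 = M_1/2 = 11/5, d_1 = (M_2 - M_1)/(6h_1) = -5/3. So S'(1) = -23/15.

-1.5333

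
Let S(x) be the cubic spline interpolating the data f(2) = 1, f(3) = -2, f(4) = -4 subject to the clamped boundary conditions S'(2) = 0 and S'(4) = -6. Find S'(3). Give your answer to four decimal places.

-2.2500

Let M_i = S''(x_i). Step sizes h_i = 1, 1; slopes of the chords Δ_i = (y_(i+1) - y_i)/h_i = -3, -2.
  1·M_0 + 4·M_1 + 1·M_2 = 6(Δ_1 - Δ_0) = 6
Clamped end conditions give two more equations: 2h_0·M_0 + h_0·M_1 = 6(Δ_0 - S'(2)) = -18 and h_1·M_1 + 2h_1·M_2 = 6(S'(4) - Δ_1) = -24.
Hence M_0 = -27/2, M_1 = 9, M_2 = -33/2.
On [3, 4], S'(x) = b_1 + 2c_1·(x - 3) + 3d_1·(x - 3)² with b_1 = Δ_1 - h_1(2M_1 + M_2)/6 = -9/4, c_1 = M_1/2 = 9/2, d_1 = (M_2 - M_1)/(6h_1) = -17/4. So S'(3) = -9/4.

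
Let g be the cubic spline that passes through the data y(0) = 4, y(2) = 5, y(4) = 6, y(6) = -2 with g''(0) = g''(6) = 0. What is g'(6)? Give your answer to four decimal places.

-5.2000

Write σ_i for g''(x_i). With h_i = 2, 2, 2 and divided differences Δ_i = 1/2, 1/2, -4, the continuity of g' gives the tridiagonal system
  2·σ_0 + 8·σ_1 + 2·σ_2 = 6(Δ_1 - Δ_0) = 0
  2·σ_1 + 8·σ_2 + 2·σ_3 = 6(Δ_2 - Δ_1) = -27
Natural end conditions: σ_0 = σ_3 = 0.
Hence σ_0 = 0, σ_1 = 9/10, σ_2 = -18/5, σ_3 = 0.
On [4, 6], g'(x) = b_2 + 2c_2·(x - 4) + 3d_2·(x - 4)² with b_2 = Δ_2 - h_2(2σ_2 + σ_3)/6 = -8/5, c_2 = σ_2/2 = -9/5, d_2 = (σ_3 - σ_2)/(6h_2) = 3/10. So g'(6) = -26/5.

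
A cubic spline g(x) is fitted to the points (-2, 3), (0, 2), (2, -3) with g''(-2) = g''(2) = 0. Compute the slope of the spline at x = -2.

0

With m_i denoting the second derivative at x_i, h_i = 2, 2, and Δ_i = (y_(i+1) − y_i)/h_i = -1/2, -5/2:
  2·m_0 + 8·m_1 + 2·m_2 = 6(Δ_1 - Δ_0) = -12
Natural end conditions: m_0 = m_2 = 0.
Solving the tridiagonal system: m_0 = 0, m_1 = -3/2, m_2 = 0.
On [-2, 0], g'(x) = b_0 + 2c_0·(x + 2) + 3d_0·(x + 2)² with b_0 = Δ_0 - h_0(2m_0 + m_1)/6 = 0, c_0 = m_0/2 = 0, d_0 = (m_1 - m_0)/(6h_0) = -1/8. So g'(-2) = 0.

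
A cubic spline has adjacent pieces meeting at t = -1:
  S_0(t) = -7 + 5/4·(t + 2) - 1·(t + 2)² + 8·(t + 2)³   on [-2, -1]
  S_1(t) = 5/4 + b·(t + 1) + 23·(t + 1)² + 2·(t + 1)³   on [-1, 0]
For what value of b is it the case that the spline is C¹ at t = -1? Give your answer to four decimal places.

S_0'(t) = 5/4 - 2·(t + 2) + 24·(t + 2)², so S_0'(-1) = 93/4. On the right, S_1'(-1) = b, so b = 93/4.

23.2500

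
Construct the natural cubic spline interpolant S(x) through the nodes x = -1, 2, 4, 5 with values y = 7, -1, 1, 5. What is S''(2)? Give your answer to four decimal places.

Write M_i for S''(x_i). With h_i = 3, 2, 1 and divided differences Δ_i = -8/3, 1, 4, the continuity of S' gives the tridiagonal system
  3·M_0 + 10·M_1 + 2·M_2 = 6(Δ_1 - Δ_0) = 22
  2·M_1 + 6·M_2 + 1·M_3 = 6(Δ_2 - Δ_1) = 18
Natural end conditions: M_0 = M_3 = 0.
Solving the tridiagonal system: M_0 = 0, M_1 = 12/7, M_2 = 17/7, M_3 = 0.

1.7143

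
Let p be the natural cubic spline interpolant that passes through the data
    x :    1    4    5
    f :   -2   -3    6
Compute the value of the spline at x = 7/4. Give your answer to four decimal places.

-4.7109

Put M_i = p'' at the i-th knot. Here h = (3, 1) and Δ = (-1/3, 9), so the interior equations h_(i-1)·M_(i-1) + 2(h_(i-1)+h_i)·M_i + h_i·M_(i+1) = 6(Δ_i − Δ_(i-1)) read
  3·M_0 + 8·M_1 + 1·M_2 = 6(Δ_1 - Δ_0) = 56
Natural end conditions: M_0 = M_2 = 0.
Solving: M_0 = 0, M_1 = 7, M_2 = 0.
On [1, 4], p(x) = -2 - 23/6·(x - 1) + 0·(x - 1)² + 7/18·(x - 1)³.
With (x - 1) = 3/4: p(7/4) = -603/128.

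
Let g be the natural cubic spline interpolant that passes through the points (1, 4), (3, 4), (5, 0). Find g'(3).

With σ_i denoting the second derivative at x_i, h_i = 2, 2, and Δ_i = (y_(i+1) − y_i)/h_i = 0, -2:
  2·σ_0 + 8·σ_1 + 2·σ_2 = 6(Δ_1 - Δ_0) = -12
Natural end conditions: σ_0 = σ_2 = 0.
Forward elimination and back-substitution give σ_0 = 0, σ_1 = -3/2, σ_2 = 0.
On [3, 5], g'(t) = b_1 + 2c_1·(t - 3) + 3d_1·(t - 3)² with b_1 = Δ_1 - h_1(2σ_1 + σ_2)/6 = -1, c_1 = σ_1/2 = -3/4, d_1 = (σ_2 - σ_1)/(6h_1) = 1/8. So g'(3) = -1.

-1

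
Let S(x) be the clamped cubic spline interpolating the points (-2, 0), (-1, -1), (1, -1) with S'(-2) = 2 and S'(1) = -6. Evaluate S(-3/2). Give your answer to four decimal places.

Write σ_i for S''(x_i). With h_i = 1, 2 and divided differences Δ_i = -1, 0, the continuity of S' gives the tridiagonal system
  1·σ_0 + 6·σ_1 + 2·σ_2 = 6(Δ_1 - Δ_0) = 6
Clamped end conditions give two more equations: 2h_0·σ_0 + h_0·σ_1 = 6(Δ_0 - S'(-2)) = -18 and h_1·σ_1 + 2h_1·σ_2 = 6(S'(1) - Δ_1) = -36.
Solving the tridiagonal system: σ_0 = -38/3, σ_1 = 22/3, σ_2 = -38/3.
On [-2, -1], S(x) = 0 + 2·(x + 2) - 19/3·(x + 2)² + 10/3·(x + 2)³.
With (x + 2) = 1/2: S(-3/2) = -1/6.

-0.1667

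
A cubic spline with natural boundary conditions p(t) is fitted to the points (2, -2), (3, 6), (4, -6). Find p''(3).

-30

Put M_i = p'' at the i-th knot. Here h = (1, 1) and Δ = (8, -12), so the interior equations h_(i-1)·M_(i-1) + 2(h_(i-1)+h_i)·M_i + h_i·M_(i+1) = 6(Δ_i − Δ_(i-1)) read
  1·M_0 + 4·M_1 + 1·M_2 = 6(Δ_1 - Δ_0) = -120
Natural end conditions: M_0 = M_2 = 0.
Solving the tridiagonal system: M_0 = 0, M_1 = -30, M_2 = 0.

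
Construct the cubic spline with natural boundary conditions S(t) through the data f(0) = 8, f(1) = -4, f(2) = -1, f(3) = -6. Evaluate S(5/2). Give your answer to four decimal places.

Write σ_i for S''(x_i). With h_i = 1, 1, 1 and divided differences Δ_i = -12, 3, -5, the continuity of S' gives the tridiagonal system
  1·σ_0 + 4·σ_1 + 1·σ_2 = 6(Δ_1 - Δ_0) = 90
  1·σ_1 + 4·σ_2 + 1·σ_3 = 6(Δ_2 - Δ_1) = -48
Natural end conditions: σ_0 = σ_3 = 0.
Solving: σ_0 = 0, σ_1 = 136/5, σ_2 = -94/5, σ_3 = 0.
On [2, 3], S(t) = -1 + 19/15·(t - 2) - 47/5·(t - 2)² + 47/15·(t - 2)³.
With (t - 2) = 1/2: S(5/2) = -93/40.

-2.3250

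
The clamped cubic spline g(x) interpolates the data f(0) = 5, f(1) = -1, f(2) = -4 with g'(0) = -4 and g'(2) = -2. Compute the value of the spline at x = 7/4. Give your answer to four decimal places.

-3.4961

Let σ_i = g''(x_i). Step sizes h_i = 1, 1; slopes of the chords Δ_i = (y_(i+1) - y_i)/h_i = -6, -3.
  1·σ_0 + 4·σ_1 + 1·σ_2 = 6(Δ_1 - Δ_0) = 18
Clamped end conditions give two more equations: 2h_0·σ_0 + h_0·σ_1 = 6(Δ_0 - g'(0)) = -12 and h_1·σ_1 + 2h_1·σ_2 = 6(g'(2) - Δ_1) = 6.
Solving the tridiagonal system: σ_0 = -19/2, σ_1 = 7, σ_2 = -1/2.
On [1, 2], g(x) = -1 - 21/4·(x - 1) + 7/2·(x - 1)² - 5/4·(x - 1)³.
With (x - 1) = 3/4: g(7/4) = -895/256.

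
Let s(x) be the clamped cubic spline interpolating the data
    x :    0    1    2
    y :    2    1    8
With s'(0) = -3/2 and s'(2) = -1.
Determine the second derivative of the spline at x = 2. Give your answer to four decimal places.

Let m_i = s''(x_i). Step sizes h_i = 1, 1; slopes of the chords Δ_i = (y_(i+1) - y_i)/h_i = -1, 7.
  1·m_0 + 4·m_1 + 1·m_2 = 6(Δ_1 - Δ_0) = 48
Clamped end conditions give two more equations: 2h_0·m_0 + h_0·m_1 = 6(Δ_0 - s'(0)) = 3 and h_1·m_1 + 2h_1·m_2 = 6(s'(2) - Δ_1) = -48.
Solving: m_0 = -41/4, m_1 = 47/2, m_2 = -143/4.

-35.7500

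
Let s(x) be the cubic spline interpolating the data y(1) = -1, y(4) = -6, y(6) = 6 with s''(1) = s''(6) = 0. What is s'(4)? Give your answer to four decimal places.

Put σ_i = s'' at the i-th knot. Here h = (3, 2) and Δ = (-5/3, 6), so the interior equations h_(i-1)·σ_(i-1) + 2(h_(i-1)+h_i)·σ_i + h_i·σ_(i+1) = 6(Δ_i − Δ_(i-1)) read
  3·σ_0 + 10·σ_1 + 2·σ_2 = 6(Δ_1 - Δ_0) = 46
Natural end conditions: σ_0 = σ_2 = 0.
Solving: σ_0 = 0, σ_1 = 23/5, σ_2 = 0.
On [4, 6], s'(x) = b_1 + 2c_1·(x - 4) + 3d_1·(x - 4)² with b_1 = Δ_1 - h_1(2σ_1 + σ_2)/6 = 44/15, c_1 = σ_1/2 = 23/10, d_1 = (σ_2 - σ_1)/(6h_1) = -23/60. So s'(4) = 44/15.

2.9333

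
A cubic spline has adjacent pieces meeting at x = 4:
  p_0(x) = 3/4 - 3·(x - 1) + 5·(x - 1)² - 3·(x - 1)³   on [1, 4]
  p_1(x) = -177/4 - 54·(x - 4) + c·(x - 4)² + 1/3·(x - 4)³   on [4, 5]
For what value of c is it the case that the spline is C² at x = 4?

p_0''(x) = 10 - 18·(x - 1), so p_0''(4) = -44. On the right, p_1''(4) = 2c, so c = -22.

-22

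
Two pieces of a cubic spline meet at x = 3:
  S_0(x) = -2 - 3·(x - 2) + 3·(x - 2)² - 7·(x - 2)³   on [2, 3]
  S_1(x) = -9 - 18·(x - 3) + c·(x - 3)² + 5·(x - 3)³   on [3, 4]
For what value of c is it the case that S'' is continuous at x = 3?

-18

S_0''(x) = 6 - 42·(x - 2), so S_0''(3) = -36. On the right, S_1''(3) = 2c, so c = -18.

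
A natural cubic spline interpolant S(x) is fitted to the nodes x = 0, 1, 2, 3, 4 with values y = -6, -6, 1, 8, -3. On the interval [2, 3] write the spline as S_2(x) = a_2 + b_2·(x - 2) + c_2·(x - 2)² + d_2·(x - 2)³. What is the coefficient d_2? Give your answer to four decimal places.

With σ_i denoting the second derivative at x_i, h_i = 1, 1, 1, 1, and Δ_i = (y_(i+1) − y_i)/h_i = 0, 7, 7, -11:
  1·σ_0 + 4·σ_1 + 1·σ_2 = 6(Δ_1 - Δ_0) = 42
  1·σ_1 + 4·σ_2 + 1·σ_3 = 6(Δ_2 - Δ_1) = 0
  1·σ_2 + 4·σ_3 + 1·σ_4 = 6(Δ_3 - Δ_2) = -108
Natural end conditions: σ_0 = σ_4 = 0.
Solving the tridiagonal system: σ_0 = 0, σ_1 = 261/28, σ_2 = 33/7, σ_3 = -789/28, σ_4 = 0.
On [2, 3], with S_2(x) = a_2 + b_2·(x - 2) + c_2·(x - 2)² + d_2·(x - 2)³: c_2 = σ_2/2 = 33/14, d_2 = (σ_3 - σ_2)/(6h_2) = -307/56, b_2 = Δ_2 - h_2(2σ_2 + σ_3)/6 = 81/8.

-5.4821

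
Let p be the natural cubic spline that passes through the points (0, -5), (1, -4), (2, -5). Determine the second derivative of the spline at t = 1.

-3

Put M_i = p'' at the i-th knot. Here h = (1, 1) and Δ = (1, -1), so the interior equations h_(i-1)·M_(i-1) + 2(h_(i-1)+h_i)·M_i + h_i·M_(i+1) = 6(Δ_i − Δ_(i-1)) read
  1·M_0 + 4·M_1 + 1·M_2 = 6(Δ_1 - Δ_0) = -12
Natural end conditions: M_0 = M_2 = 0.
Forward elimination and back-substitution give M_0 = 0, M_1 = -3, M_2 = 0.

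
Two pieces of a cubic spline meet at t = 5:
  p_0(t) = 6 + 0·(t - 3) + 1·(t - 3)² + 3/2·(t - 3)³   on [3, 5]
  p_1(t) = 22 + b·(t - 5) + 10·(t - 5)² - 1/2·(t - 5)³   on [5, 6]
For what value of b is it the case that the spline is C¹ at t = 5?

22

p_0'(t) = 0 + 2·(t - 3) + 9/2·(t - 3)², so p_0'(5) = 22. On the right, p_1'(5) = b, so b = 22.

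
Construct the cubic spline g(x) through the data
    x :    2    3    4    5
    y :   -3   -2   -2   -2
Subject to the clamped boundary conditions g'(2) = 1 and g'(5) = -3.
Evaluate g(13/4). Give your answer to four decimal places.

-1.9844

Let M_i = g''(x_i). Step sizes h_i = 1, 1, 1; slopes of the chords Δ_i = (y_(i+1) - y_i)/h_i = 1, 0, 0.
  1·M_0 + 4·M_1 + 1·M_2 = 6(Δ_1 - Δ_0) = -6
  1·M_1 + 4·M_2 + 1·M_3 = 6(Δ_2 - Δ_1) = 0
Clamped end conditions give two more equations: 2h_0·M_0 + h_0·M_1 = 6(Δ_0 - g'(2)) = 0 and h_2·M_2 + 2h_2·M_3 = 6(g'(5) - Δ_2) = -18.
Solving the tridiagonal system: M_0 = 4/3, M_1 = -8/3, M_2 = 10/3, M_3 = -32/3.
On [3, 4], g(x) = -2 + 1/3·(x - 3) - 4/3·(x - 3)² + 1·(x - 3)³.
With (x - 3) = 1/4: g(13/4) = -127/64.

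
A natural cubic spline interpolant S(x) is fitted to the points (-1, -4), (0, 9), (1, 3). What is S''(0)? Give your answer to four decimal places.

-28.5000

Put m_i = S'' at the i-th knot. Here h = (1, 1) and Δ = (13, -6), so the interior equations h_(i-1)·m_(i-1) + 2(h_(i-1)+h_i)·m_i + h_i·m_(i+1) = 6(Δ_i − Δ_(i-1)) read
  1·m_0 + 4·m_1 + 1·m_2 = 6(Δ_1 - Δ_0) = -114
Natural end conditions: m_0 = m_2 = 0.
Solving: m_0 = 0, m_1 = -57/2, m_2 = 0.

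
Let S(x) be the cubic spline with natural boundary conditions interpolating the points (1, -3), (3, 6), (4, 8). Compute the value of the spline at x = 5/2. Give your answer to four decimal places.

Put M_i = S'' at the i-th knot. Here h = (2, 1) and Δ = (9/2, 2), so the interior equations h_(i-1)·M_(i-1) + 2(h_(i-1)+h_i)·M_i + h_i·M_(i+1) = 6(Δ_i − Δ_(i-1)) read
  2·M_0 + 6·M_1 + 1·M_2 = 6(Δ_1 - Δ_0) = -15
Natural end conditions: M_0 = M_2 = 0.
Solving the tridiagonal system: M_0 = 0, M_1 = -5/2, M_2 = 0.
On [1, 3], S(x) = -3 + 16/3·(x - 1) + 0·(x - 1)² - 5/24·(x - 1)³.
With (x - 1) = 3/2: S(5/2) = 275/64.

4.2969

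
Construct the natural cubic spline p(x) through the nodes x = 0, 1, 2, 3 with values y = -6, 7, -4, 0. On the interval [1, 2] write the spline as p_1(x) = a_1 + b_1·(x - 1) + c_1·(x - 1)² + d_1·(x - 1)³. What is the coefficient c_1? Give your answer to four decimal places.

Put σ_i = p'' at the i-th knot. Here h = (1, 1, 1) and Δ = (13, -11, 4), so the interior equations h_(i-1)·σ_(i-1) + 2(h_(i-1)+h_i)·σ_i + h_i·σ_(i+1) = 6(Δ_i − Δ_(i-1)) read
  1·σ_0 + 4·σ_1 + 1·σ_2 = 6(Δ_1 - Δ_0) = -144
  1·σ_1 + 4·σ_2 + 1·σ_3 = 6(Δ_2 - Δ_1) = 90
Natural end conditions: σ_0 = σ_3 = 0.
Solving the tridiagonal system: σ_0 = 0, σ_1 = -222/5, σ_2 = 168/5, σ_3 = 0.
On [1, 2], with p_1(x) = a_1 + b_1·(x - 1) + c_1·(x - 1)² + d_1·(x - 1)³: c_1 = σ_1/2 = -111/5, d_1 = (σ_2 - σ_1)/(6h_1) = 13, b_1 = Δ_1 - h_1(2σ_1 + σ_2)/6 = -9/5.

-22.2000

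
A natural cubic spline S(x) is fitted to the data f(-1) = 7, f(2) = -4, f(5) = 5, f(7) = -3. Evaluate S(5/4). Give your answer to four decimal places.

-3.5823

With M_i denoting the second derivative at x_i, h_i = 3, 3, 2, and Δ_i = (y_(i+1) − y_i)/h_i = -11/3, 3, -4:
  3·M_0 + 12·M_1 + 3·M_2 = 6(Δ_1 - Δ_0) = 40
  3·M_1 + 10·M_2 + 2·M_3 = 6(Δ_2 - Δ_1) = -42
Natural end conditions: M_0 = M_3 = 0.
Forward elimination and back-substitution give M_0 = 0, M_1 = 526/111, M_2 = -208/37, M_3 = 0.
On [-1, 2], S(x) = 7 - 670/111·(x + 1) + 0·(x + 1)² + 263/999·(x + 1)³.
With (x + 1) = 9/4: S(5/4) = -8483/2368.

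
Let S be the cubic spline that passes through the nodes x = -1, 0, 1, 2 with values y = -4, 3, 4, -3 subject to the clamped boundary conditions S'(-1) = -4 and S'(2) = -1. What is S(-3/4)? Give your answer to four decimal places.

Put σ_i = S'' at the i-th knot. Here h = (1, 1, 1) and Δ = (7, 1, -7), so the interior equations h_(i-1)·σ_(i-1) + 2(h_(i-1)+h_i)·σ_i + h_i·σ_(i+1) = 6(Δ_i − Δ_(i-1)) read
  1·σ_0 + 4·σ_1 + 1·σ_2 = 6(Δ_1 - Δ_0) = -36
  1·σ_1 + 4·σ_2 + 1·σ_3 = 6(Δ_2 - Δ_1) = -48
Clamped end conditions give two more equations: 2h_0·σ_0 + h_0·σ_1 = 6(Δ_0 - S'(-1)) = 66 and h_2·σ_2 + 2h_2·σ_3 = 6(S'(2) - Δ_2) = 36.
Solving the tridiagonal system: σ_0 = 204/5, σ_1 = -78/5, σ_2 = -72/5, σ_3 = 126/5.
On [-1, 0], S(x) = -4 - 4·(x + 1) + 102/5·(x + 1)² - 47/5·(x + 1)³.
With (x + 1) = 1/4: S(-3/4) = -1239/320.

-3.8719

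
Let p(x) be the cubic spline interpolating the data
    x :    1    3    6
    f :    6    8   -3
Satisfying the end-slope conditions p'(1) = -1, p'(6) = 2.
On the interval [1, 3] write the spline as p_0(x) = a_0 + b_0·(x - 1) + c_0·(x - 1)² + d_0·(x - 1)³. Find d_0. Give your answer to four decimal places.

-1.1000

Let m_i = p''(x_i). Step sizes h_i = 2, 3; slopes of the chords Δ_i = (y_(i+1) - y_i)/h_i = 1, -11/3.
  2·m_0 + 10·m_1 + 3·m_2 = 6(Δ_1 - Δ_0) = -28
Clamped end conditions give two more equations: 2h_0·m_0 + h_0·m_1 = 6(Δ_0 - p'(1)) = 12 and h_1·m_1 + 2h_1·m_2 = 6(p'(6) - Δ_1) = 34.
Solving: m_0 = 32/5, m_1 = -34/5, m_2 = 136/15.
On [1, 3], with p_0(x) = a_0 + b_0·(x - 1) + c_0·(x - 1)² + d_0·(x - 1)³: c_0 = m_0/2 = 16/5, d_0 = (m_1 - m_0)/(6h_0) = -11/10, b_0 = Δ_0 - h_0(2m_0 + m_1)/6 = -1.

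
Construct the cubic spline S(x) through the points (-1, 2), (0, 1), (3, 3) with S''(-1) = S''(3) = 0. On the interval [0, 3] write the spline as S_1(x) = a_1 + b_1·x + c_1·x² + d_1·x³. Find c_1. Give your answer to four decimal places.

0.6250

Let M_i = S''(x_i). Step sizes h_i = 1, 3; slopes of the chords Δ_i = (y_(i+1) - y_i)/h_i = -1, 2/3.
  1·M_0 + 8·M_1 + 3·M_2 = 6(Δ_1 - Δ_0) = 10
Natural end conditions: M_0 = M_2 = 0.
Solving: M_0 = 0, M_1 = 5/4, M_2 = 0.
On [0, 3], with S_1(x) = a_1 + b_1·x + c_1·x² + d_1·x³: c_1 = M_1/2 = 5/8, d_1 = (M_2 - M_1)/(6h_1) = -5/72, b_1 = Δ_1 - h_1(2M_1 + M_2)/6 = -7/12.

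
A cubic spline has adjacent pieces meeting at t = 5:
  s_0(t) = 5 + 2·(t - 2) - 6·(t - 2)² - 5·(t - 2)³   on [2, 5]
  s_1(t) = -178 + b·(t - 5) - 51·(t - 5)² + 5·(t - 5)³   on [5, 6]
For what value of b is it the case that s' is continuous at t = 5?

-169

s_0'(t) = 2 - 12·(t - 2) - 15·(t - 2)², so s_0'(5) = -169. On the right, s_1'(5) = b, so b = -169.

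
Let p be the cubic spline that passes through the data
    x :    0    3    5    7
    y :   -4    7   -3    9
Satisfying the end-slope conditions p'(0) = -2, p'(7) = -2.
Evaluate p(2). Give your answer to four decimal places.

4.7968

Write σ_i for p''(x_i). With h_i = 3, 2, 2 and divided differences Δ_i = 11/3, -5, 6, the continuity of p' gives the tridiagonal system
  3·σ_0 + 10·σ_1 + 2·σ_2 = 6(Δ_1 - Δ_0) = -52
  2·σ_1 + 8·σ_2 + 2·σ_3 = 6(Δ_2 - Δ_1) = 66
Clamped end conditions give two more equations: 2h_0·σ_0 + h_0·σ_1 = 6(Δ_0 - p'(0)) = 34 and h_2·σ_2 + 2h_2·σ_3 = 6(p'(7) - Δ_2) = -48.
Solving the tridiagonal system: σ_0 = 1292/111, σ_1 = -442/37, σ_2 = 602/37, σ_3 = -745/37.
On [0, 3], p(x) = -4 - 2·x + 646/111·x² - 1309/999·x³.
With x = 2: p(2) = 4792/999.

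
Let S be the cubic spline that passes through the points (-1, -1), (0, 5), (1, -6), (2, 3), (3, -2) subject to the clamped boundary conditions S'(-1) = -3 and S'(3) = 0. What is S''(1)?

54

Put M_i = S'' at the i-th knot. Here h = (1, 1, 1, 1) and Δ = (6, -11, 9, -5), so the interior equations h_(i-1)·M_(i-1) + 2(h_(i-1)+h_i)·M_i + h_i·M_(i+1) = 6(Δ_i − Δ_(i-1)) read
  1·M_0 + 4·M_1 + 1·M_2 = 6(Δ_1 - Δ_0) = -102
  1·M_1 + 4·M_2 + 1·M_3 = 6(Δ_2 - Δ_1) = 120
  1·M_2 + 4·M_3 + 1·M_4 = 6(Δ_3 - Δ_2) = -84
Clamped end conditions give two more equations: 2h_0·M_0 + h_0·M_1 = 6(Δ_0 - S'(-1)) = 54 and h_3·M_3 + 2h_3·M_4 = 6(S'(3) - Δ_3) = 30.
Solving: M_0 = 372/7, M_1 = -366/7, M_2 = 54, M_3 = -306/7, M_4 = 258/7.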